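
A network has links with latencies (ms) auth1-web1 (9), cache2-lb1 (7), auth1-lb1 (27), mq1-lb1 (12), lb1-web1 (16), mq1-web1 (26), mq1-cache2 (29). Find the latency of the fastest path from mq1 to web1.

26

Candidate routes:
mq1 → lb1 → web1: 12 + 16 = 28
mq1 → lb1 → auth1 → web1: 12 + 27 + 9 = 48
mq1 → cache2 → lb1 → web1: 29 + 7 + 16 = 52
mq1 → cache2 → lb1 → auth1 → web1: 29 + 7 + 27 + 9 = 72
mq1 → web1: 26
Shortest: 26 ms.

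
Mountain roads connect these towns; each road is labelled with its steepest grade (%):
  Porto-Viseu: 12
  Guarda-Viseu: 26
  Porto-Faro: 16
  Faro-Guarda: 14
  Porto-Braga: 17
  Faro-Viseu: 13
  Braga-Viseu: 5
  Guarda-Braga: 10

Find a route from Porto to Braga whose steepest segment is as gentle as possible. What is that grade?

12

Checking several routes:
Porto → Viseu → Braga: max(12, 5) = 12
Porto → Faro → Viseu → Braga: max(16, 13, 5) = 16
Porto → Viseu → Faro → Guarda → Braga: max(12, 13, 14, 10) = 14
Smallest bottleneck: 12%.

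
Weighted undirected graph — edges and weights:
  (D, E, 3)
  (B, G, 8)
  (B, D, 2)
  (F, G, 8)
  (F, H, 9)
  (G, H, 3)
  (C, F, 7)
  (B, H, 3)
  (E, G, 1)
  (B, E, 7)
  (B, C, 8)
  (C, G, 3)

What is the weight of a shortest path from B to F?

12

Checking several routes:
B→C→F: 8 + 7 = 15
B→H→F: 3 + 9 = 12
B→D→E→G→F: 2 + 3 + 1 + 8 = 14
B→H→G→F: 3 + 3 + 8 = 14
Shortest: 12.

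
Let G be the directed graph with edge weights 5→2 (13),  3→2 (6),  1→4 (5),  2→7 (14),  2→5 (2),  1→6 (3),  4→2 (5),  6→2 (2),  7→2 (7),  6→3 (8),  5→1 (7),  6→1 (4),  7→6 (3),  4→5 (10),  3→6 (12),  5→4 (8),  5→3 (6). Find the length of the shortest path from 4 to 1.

Checking several routes:
4 - 2 - 5 - 3 - 6 - 1: 5 + 2 + 6 + 12 + 4 = 29
4 - 5 - 1: 10 + 7 = 17
4 - 2 - 7 - 6 - 1: 5 + 14 + 3 + 4 = 26
4 - 2 - 5 - 1: 5 + 2 + 7 = 14
Shortest: 14.

14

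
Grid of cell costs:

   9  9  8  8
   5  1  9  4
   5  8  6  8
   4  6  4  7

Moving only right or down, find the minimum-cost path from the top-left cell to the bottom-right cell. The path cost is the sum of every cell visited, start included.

One optimal route is [0,0] → [1,0] → [1,1] → [2,1] → [2,2] → [3,2] → [3,3].
Its cost is 9 + 5 + 1 + 8 + 6 + 4 + 7 = 40.
For comparison, the top-then-right route costs 53.

40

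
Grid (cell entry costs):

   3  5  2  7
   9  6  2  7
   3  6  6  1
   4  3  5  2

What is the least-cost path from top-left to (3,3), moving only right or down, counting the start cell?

Best path: (0,0) (0,1) (0,2) (1,2) (2,2) (2,3) (3,3)
Cost: 3 + 5 + 2 + 2 + 6 + 1 + 2 = 21

21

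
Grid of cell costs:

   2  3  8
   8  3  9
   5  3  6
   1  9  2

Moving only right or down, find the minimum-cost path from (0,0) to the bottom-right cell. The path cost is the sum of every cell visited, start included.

19

One optimal route is [0,0] → [0,1] → [1,1] → [2,1] → [2,2] → [3,2].
Its cost is 2 + 3 + 3 + 3 + 6 + 2 = 19.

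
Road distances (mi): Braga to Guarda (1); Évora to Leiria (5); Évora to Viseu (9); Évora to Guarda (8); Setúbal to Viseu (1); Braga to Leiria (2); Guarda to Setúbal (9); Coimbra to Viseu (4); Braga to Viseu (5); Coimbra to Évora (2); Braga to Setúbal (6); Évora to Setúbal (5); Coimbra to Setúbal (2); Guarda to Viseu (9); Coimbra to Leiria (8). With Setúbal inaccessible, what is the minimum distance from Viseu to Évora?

Some routes from Viseu to Évora avoiding Setúbal:
Viseu-Coimbra-Évora: 4 + 2 = 6
Viseu-Braga-Leiria-Coimbra-Évora: 5 + 2 + 8 + 2 = 17
Viseu-Braga-Leiria-Évora: 5 + 2 + 5 = 12
Viseu-Braga-Guarda-Évora: 5 + 1 + 8 = 14
Viseu-Évora: 9
The minimum is 6 mi.

6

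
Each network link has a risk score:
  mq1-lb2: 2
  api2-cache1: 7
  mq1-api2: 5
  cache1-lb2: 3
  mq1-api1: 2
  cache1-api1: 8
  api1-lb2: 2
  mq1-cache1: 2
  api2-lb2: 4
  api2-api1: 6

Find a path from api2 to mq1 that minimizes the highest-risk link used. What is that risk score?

4

A few of the api2→mq1 routes:
api2→lb2→mq1: max(4, 2) = 4
api2→lb2→cache1→mq1: max(4, 3, 2) = 4
api2→lb2→api1→mq1: max(4, 2, 2) = 4
Best route has worst link 4.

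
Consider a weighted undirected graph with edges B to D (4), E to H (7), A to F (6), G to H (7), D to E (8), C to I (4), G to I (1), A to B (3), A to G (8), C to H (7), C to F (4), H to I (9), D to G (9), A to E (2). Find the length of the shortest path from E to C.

Checking several routes:
E → H → C: 7 + 7 = 14
E → H → I → C: 7 + 9 + 4 = 20
E → A → G → I → C: 2 + 8 + 1 + 4 = 15
E → H → G → I → C: 7 + 7 + 1 + 4 = 19
E → A → F → C: 2 + 6 + 4 = 12
The minimum is 12.

12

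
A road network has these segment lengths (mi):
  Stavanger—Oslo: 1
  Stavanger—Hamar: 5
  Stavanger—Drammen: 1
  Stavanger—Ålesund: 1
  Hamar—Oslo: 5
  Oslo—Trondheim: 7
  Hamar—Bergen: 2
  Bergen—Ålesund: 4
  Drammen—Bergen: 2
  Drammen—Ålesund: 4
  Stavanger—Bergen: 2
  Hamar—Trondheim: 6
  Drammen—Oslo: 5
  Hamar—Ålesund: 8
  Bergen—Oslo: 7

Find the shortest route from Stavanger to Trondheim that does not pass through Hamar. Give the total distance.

Comparing a few candidate routes:
Stavanger -> Drammen -> Oslo -> Trondheim: 1 + 5 + 7 = 13
Stavanger -> Oslo -> Trondheim: 1 + 7 = 8
Stavanger -> Bergen -> Drammen -> Oslo -> Trondheim: 2 + 2 + 5 + 7 = 16
Stavanger -> Bergen -> Oslo -> Trondheim: 2 + 7 + 7 = 16
Shortest: 8 mi.

8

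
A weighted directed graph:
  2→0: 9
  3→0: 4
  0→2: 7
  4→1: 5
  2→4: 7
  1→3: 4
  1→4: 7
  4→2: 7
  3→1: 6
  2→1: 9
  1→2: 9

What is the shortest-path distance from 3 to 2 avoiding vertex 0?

15

Paths from 3 to 2 avoiding 0:
3 → 1 → 4 → 2: 6 + 7 + 7 = 20
3 → 1 → 2: 6 + 9 = 15
Shortest: 15.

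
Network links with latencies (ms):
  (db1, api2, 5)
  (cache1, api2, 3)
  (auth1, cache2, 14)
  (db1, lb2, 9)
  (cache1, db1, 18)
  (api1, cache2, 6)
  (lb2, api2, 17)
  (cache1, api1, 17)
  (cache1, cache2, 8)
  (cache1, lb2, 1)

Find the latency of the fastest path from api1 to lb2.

Some routes from api1 to lb2:
api1 → cache2 → cache1 → api2 → lb2: 6 + 8 + 3 + 17 = 34
api1 → cache1 → lb2: 17 + 1 = 18
api1 → cache2 → cache1 → api2 → db1 → lb2: 6 + 8 + 3 + 5 + 9 = 31
api1 → cache2 → cache1 → lb2: 6 + 8 + 1 = 15
api1 → cache1 → api2 → db1 → lb2: 17 + 3 + 5 + 9 = 34
Shortest: 15 ms.

15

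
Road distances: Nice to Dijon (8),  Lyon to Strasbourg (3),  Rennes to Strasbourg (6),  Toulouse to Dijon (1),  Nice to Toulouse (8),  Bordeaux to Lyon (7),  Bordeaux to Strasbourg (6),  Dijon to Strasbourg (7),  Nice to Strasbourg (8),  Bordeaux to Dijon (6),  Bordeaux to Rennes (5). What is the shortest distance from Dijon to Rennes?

11

Checking several routes:
Dijon -> Bordeaux -> Strasbourg -> Rennes: 6 + 6 + 6 = 18
Dijon -> Bordeaux -> Rennes: 6 + 5 = 11
Dijon -> Strasbourg -> Rennes: 7 + 6 = 13
Shortest: 11.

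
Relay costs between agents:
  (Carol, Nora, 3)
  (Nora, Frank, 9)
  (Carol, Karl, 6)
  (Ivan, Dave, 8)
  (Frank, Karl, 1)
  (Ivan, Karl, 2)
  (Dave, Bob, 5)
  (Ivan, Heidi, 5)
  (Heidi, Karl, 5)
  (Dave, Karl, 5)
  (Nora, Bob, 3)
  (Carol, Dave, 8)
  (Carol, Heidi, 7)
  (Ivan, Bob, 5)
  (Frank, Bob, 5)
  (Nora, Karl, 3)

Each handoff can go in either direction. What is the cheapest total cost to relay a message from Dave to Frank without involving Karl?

10

Checking several routes:
Dave -> Ivan -> Bob -> Frank: 8 + 5 + 5 = 18
Dave -> Bob -> Nora -> Frank: 5 + 3 + 9 = 17
Dave -> Carol -> Nora -> Frank: 8 + 3 + 9 = 20
Dave -> Bob -> Frank: 5 + 5 = 10
Dave -> Carol -> Nora -> Bob -> Frank: 8 + 3 + 3 + 5 = 19
Best route has total 10.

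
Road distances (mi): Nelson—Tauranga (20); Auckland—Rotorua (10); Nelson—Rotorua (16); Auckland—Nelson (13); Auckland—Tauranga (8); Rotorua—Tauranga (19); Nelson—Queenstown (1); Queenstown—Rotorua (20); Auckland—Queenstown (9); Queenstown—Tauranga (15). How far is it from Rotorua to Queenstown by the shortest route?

Comparing a few candidate routes:
Rotorua → Nelson → Queenstown: 16 + 1 = 17
Rotorua → Auckland → Nelson → Queenstown: 10 + 13 + 1 = 24
Rotorua → Auckland → Tauranga → Queenstown: 10 + 8 + 15 = 33
Rotorua → Auckland → Queenstown: 10 + 9 = 19
Rotorua → Queenstown: 20
Rotorua → Tauranga → Queenstown: 19 + 15 = 34
Shortest: 17 mi.

17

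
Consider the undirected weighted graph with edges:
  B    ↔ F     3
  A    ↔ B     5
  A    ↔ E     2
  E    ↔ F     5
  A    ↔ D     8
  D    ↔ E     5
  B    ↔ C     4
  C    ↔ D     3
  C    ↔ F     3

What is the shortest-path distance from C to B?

4

Checking several routes:
C -> F -> E -> A -> B: 3 + 5 + 2 + 5 = 15
C -> F -> B: 3 + 3 = 6
C -> B: 4
Best route has total 4.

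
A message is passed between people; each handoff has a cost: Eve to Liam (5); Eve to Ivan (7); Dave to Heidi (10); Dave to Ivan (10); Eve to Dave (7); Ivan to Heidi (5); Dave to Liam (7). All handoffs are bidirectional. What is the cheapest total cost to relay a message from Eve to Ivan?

7

Candidate routes:
Eve → Liam → Dave → Ivan: 5 + 7 + 10 = 22
Eve → Liam → Dave → Heidi → Ivan: 5 + 7 + 10 + 5 = 27
Eve → Dave → Heidi → Ivan: 7 + 10 + 5 = 22
Eve → Ivan: 7
Eve → Dave → Ivan: 7 + 10 = 17
Shortest: 7.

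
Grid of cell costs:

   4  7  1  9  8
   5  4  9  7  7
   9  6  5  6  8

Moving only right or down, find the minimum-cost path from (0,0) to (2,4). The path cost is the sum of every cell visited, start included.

38

Take (0,0)→(1,0)→(1,1)→(2,1)→(2,2)→(2,3)→(2,4) for a total of 4 + 5 + 4 + 6 + 5 + 6 + 8 = 38.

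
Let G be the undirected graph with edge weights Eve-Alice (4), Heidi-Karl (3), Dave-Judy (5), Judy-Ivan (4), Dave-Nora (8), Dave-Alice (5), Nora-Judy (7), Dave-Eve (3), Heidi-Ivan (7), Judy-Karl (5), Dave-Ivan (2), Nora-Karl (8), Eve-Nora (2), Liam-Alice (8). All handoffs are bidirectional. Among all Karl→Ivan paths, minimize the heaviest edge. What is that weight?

A few of the Karl→Ivan routes:
Karl - Heidi - Ivan: max(3, 7) = 7
Karl - Judy - Nora - Eve - Dave - Ivan: max(5, 7, 2, 3, 2) = 7
Karl - Judy - Ivan: max(5, 4) = 5
Karl - Judy - Nora - Eve - Alice - Dave - Ivan: max(5, 7, 2, 4, 5, 2) = 7
Karl - Judy - Dave - Ivan: max(5, 5, 2) = 5
Smallest bottleneck: 5.

5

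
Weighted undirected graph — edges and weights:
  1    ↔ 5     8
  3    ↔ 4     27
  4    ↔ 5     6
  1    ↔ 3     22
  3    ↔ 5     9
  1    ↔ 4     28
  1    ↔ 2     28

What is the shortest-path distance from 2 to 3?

Checking several routes:
2-1-5-3: 28 + 8 + 9 = 45
2-1-4-5-3: 28 + 28 + 6 + 9 = 71
2-1-3: 28 + 22 = 50
2-1-5-4-3: 28 + 8 + 6 + 27 = 69
The minimum is 45.

45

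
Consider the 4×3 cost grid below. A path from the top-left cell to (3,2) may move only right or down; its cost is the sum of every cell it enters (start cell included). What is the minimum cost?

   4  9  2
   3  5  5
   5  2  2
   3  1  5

20

Best path: (0,0) -> (1,0) -> (1,1) -> (2,1) -> (3,1) -> (3,2)
Cost: 4 + 3 + 5 + 2 + 1 + 5 = 20
(Top row then right column would cost 27.)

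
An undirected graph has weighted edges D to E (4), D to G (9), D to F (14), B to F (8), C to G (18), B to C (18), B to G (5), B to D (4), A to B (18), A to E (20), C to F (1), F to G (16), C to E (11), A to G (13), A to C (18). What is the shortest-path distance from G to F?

13

Some routes from G to F:
G→B→D→F: 5 + 4 + 14 = 23
G→B→F: 5 + 8 = 13
G→C→F: 18 + 1 = 19
G→F: 16
G→D→B→F: 9 + 4 + 8 = 21
Shortest: 13.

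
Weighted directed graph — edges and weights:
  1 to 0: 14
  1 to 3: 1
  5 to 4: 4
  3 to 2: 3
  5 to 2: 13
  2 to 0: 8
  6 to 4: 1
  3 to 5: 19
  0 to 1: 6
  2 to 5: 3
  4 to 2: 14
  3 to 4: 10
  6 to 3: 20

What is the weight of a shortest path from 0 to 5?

Routes from 0 to 5:
0→1→3→5: 6 + 1 + 19 = 26
0→1→3→2→5: 6 + 1 + 3 + 3 = 13
0→1→3→4→2→5: 6 + 1 + 10 + 14 + 3 = 34
Shortest: 13.

13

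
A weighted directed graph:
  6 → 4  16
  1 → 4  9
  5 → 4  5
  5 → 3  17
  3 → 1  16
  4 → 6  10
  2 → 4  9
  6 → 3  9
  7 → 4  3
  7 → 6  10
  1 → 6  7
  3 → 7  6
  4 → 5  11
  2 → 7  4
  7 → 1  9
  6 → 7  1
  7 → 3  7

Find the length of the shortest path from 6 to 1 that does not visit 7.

25

Routes from 6 to 1 avoiding 7:
6 → 3 → 1: 9 + 16 = 25
6 → 4 → 5 → 3 → 1: 16 + 11 + 17 + 16 = 60
Best route has total 25.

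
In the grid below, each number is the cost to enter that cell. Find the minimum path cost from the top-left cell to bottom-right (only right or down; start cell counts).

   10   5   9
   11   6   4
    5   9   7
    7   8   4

36

Cheapest: [0,0] -> [0,1] -> [1,1] -> [1,2] -> [2,2] -> [3,2]
  10 + 5 + 6 + 4 + 7 + 4 = 36
(Top row then right column would cost 39.)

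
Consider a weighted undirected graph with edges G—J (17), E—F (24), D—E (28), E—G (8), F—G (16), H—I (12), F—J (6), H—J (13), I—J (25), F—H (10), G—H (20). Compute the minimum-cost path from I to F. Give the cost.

Comparing a few candidate routes:
I → H → G → F: 12 + 20 + 16 = 48
I → J → H → F: 25 + 13 + 10 = 48
I → H → F: 12 + 10 = 22
I → H → J → F: 12 + 13 + 6 = 31
I → J → F: 25 + 6 = 31
The minimum is 22.

22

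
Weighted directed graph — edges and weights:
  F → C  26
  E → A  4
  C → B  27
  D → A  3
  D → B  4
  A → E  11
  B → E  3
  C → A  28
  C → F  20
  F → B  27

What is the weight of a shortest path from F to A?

34

Routes from F to A:
F → C → A: 26 + 28 = 54
F → C → B → E → A: 26 + 27 + 3 + 4 = 60
F → B → E → A: 27 + 3 + 4 = 34
Shortest: 34.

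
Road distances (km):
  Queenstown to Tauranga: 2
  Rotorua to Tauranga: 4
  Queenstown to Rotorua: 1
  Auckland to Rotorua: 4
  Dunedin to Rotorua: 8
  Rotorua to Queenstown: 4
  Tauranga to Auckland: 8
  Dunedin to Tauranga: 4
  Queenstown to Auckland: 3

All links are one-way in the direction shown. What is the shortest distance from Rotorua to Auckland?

Routes from Rotorua to Auckland:
Rotorua→Queenstown→Tauranga→Auckland: 4 + 2 + 8 = 14
Rotorua→Tauranga→Auckland: 4 + 8 = 12
Rotorua→Queenstown→Auckland: 4 + 3 = 7
The minimum is 7 km.

7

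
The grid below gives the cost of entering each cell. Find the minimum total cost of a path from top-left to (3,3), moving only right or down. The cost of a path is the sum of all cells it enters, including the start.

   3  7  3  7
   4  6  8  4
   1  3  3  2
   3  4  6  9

Best path: [0,0]→[1,0]→[2,0]→[2,1]→[2,2]→[2,3]→[3,3]
Cost: 3 + 4 + 1 + 3 + 3 + 2 + 9 = 25

25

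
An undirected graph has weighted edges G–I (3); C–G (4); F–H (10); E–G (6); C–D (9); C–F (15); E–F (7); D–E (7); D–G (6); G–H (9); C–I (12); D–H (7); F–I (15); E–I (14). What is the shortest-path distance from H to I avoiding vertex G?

A few of the H→I routes:
H → F → E → I: 10 + 7 + 14 = 31
H → F → I: 10 + 15 = 25
H → D → C → I: 7 + 9 + 12 = 28
H → D → E → I: 7 + 7 + 14 = 28
Best route has total 25.

25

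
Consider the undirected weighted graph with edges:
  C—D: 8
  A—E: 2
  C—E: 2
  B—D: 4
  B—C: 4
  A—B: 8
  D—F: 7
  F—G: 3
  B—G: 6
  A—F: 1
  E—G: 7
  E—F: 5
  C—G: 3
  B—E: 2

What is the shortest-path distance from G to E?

5

Checking several routes:
G -> F -> A -> E: 3 + 1 + 2 = 6
G -> B -> E: 6 + 2 = 8
G -> C -> E: 3 + 2 = 5
G -> E: 7
The minimum is 5.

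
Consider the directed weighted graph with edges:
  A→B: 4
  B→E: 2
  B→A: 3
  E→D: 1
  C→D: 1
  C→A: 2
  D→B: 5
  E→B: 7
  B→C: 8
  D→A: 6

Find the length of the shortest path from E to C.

14

Paths from E to C:
E - B - C: 7 + 8 = 15
E - D - B - C: 1 + 5 + 8 = 14
E - D - A - B - C: 1 + 6 + 4 + 8 = 19
The minimum is 14.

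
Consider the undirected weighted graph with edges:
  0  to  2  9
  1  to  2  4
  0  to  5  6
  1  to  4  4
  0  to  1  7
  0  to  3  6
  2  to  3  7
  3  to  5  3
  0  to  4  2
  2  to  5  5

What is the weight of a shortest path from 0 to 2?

9

Checking several routes:
0 → 1 → 2: 7 + 4 = 11
0 → 2: 9
0 → 4 → 1 → 2: 2 + 4 + 4 = 10
0 → 5 → 2: 6 + 5 = 11
Best route has total 9.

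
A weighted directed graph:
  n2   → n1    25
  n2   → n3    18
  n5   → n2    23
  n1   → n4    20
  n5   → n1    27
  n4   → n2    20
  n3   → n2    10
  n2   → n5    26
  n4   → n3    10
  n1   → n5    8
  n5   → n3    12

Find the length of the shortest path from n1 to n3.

A few of the n1→n3 routes:
n1-n4-n3: 20 + 10 = 30
n1-n4-n2-n3: 20 + 20 + 18 = 58
n1-n5-n2-n3: 8 + 23 + 18 = 49
n1-n5-n3: 8 + 12 = 20
The minimum is 20.

20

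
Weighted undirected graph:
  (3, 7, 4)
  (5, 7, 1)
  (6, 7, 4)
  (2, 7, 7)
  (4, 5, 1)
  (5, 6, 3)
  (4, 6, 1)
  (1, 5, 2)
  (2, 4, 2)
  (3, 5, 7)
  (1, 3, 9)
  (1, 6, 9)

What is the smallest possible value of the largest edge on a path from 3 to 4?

Checking several routes:
3-7-5-6-4: max(4, 1, 3, 1) = 4
3-7-6-5-4: max(4, 4, 3, 1) = 4
3-7-5-4: max(4, 1, 1) = 4
3-7-6-4: max(4, 4, 1) = 4
3-5-4: max(7, 1) = 7
3-7-2-4: max(4, 7, 2) = 7
The minimum achievable maximum is 4.

4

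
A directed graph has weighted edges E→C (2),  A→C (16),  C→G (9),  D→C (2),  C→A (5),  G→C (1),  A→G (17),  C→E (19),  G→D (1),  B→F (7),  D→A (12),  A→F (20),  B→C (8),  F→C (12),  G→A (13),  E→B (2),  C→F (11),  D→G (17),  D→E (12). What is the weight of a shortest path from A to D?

Routes from A to D:
A→G→D: 17 + 1 = 18
A→F→C→G→D: 20 + 12 + 9 + 1 = 42
A→C→G→D: 16 + 9 + 1 = 26
Shortest: 18.

18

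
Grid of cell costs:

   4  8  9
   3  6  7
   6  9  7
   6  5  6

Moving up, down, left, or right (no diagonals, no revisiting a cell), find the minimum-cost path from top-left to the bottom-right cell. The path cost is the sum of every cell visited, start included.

30

Best path: [0,0] → [1,0] → [2,0] → [3,0] → [3,1] → [3,2]
Cost: 4 + 3 + 6 + 6 + 5 + 6 = 30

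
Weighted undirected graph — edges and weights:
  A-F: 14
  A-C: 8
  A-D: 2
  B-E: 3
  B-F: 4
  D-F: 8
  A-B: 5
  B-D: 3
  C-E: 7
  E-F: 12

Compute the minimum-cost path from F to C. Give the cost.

A few of the F→C routes:
F -> B -> D -> A -> C: 4 + 3 + 2 + 8 = 17
F -> B -> E -> C: 4 + 3 + 7 = 14
F -> D -> A -> C: 8 + 2 + 8 = 18
F -> E -> C: 12 + 7 = 19
F -> B -> A -> C: 4 + 5 + 8 = 17
F -> D -> B -> E -> C: 8 + 3 + 3 + 7 = 21
Shortest: 14.

14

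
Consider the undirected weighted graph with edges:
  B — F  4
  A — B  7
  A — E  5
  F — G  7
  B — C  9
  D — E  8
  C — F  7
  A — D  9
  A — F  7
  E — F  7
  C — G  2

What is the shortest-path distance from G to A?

14

A few of the G→A routes:
G-C-F-A: 2 + 7 + 7 = 16
G-F-B-A: 7 + 4 + 7 = 18
G-F-A: 7 + 7 = 14
G-C-B-A: 2 + 9 + 7 = 18
Shortest: 14.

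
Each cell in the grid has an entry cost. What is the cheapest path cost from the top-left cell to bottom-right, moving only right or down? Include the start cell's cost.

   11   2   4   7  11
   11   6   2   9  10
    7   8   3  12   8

Best path: [0,0]→[0,1]→[0,2]→[1,2]→[2,2]→[2,3]→[2,4]
Cost: 11 + 2 + 4 + 2 + 3 + 12 + 8 = 42
For comparison, the top-then-right route costs 53.

42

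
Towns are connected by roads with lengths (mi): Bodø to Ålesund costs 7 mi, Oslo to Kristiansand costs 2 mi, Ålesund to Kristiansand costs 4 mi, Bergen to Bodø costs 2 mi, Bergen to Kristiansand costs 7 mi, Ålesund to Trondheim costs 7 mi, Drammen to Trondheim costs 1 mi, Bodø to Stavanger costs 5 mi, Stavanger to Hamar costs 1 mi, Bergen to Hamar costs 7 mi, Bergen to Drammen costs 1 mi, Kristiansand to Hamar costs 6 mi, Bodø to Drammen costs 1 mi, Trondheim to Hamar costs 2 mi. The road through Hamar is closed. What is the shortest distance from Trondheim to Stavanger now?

7

Comparing a few candidate routes:
Trondheim -> Drammen -> Bergen -> Bodø -> Stavanger: 1 + 1 + 2 + 5 = 9
Trondheim -> Drammen -> Bodø -> Stavanger: 1 + 1 + 5 = 7
Trondheim -> Ålesund -> Bodø -> Stavanger: 7 + 7 + 5 = 19
Trondheim -> Drammen -> Bergen -> Kristiansand -> Ålesund -> Bodø -> Stavanger: 1 + 1 + 7 + 4 + 7 + 5 = 25
Best route has total 7 mi.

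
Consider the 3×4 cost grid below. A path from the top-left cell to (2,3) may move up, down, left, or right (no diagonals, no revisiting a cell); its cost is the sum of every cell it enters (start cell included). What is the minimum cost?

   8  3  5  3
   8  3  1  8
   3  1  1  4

20

One optimal route is (0,0)→(0,1)→(1,1)→(1,2)→(2,2)→(2,3).
Its cost is 8 + 3 + 3 + 1 + 1 + 4 = 20.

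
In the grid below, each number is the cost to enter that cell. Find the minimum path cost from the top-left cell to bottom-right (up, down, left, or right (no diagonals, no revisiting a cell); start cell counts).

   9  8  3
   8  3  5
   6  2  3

25

Best path: (0,0)→(0,1)→(1,1)→(2,1)→(2,2)
Cost: 9 + 8 + 3 + 2 + 3 = 25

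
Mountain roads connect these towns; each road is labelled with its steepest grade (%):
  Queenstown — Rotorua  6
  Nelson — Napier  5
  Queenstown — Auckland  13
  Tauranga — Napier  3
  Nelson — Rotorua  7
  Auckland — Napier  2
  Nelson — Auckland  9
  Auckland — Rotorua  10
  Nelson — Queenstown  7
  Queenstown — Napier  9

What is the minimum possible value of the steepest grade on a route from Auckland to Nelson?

5

A few of the Auckland→Nelson routes:
Auckland-Nelson: max(9) = 9
Auckland-Rotorua-Queenstown-Nelson: max(10, 6, 7) = 10
Auckland-Napier-Queenstown-Nelson: max(2, 9, 7) = 9
Auckland-Napier-Queenstown-Rotorua-Nelson: max(2, 9, 6, 7) = 9
Auckland-Rotorua-Nelson: max(10, 7) = 10
Auckland-Napier-Nelson: max(2, 5) = 5
Best route has worst link 5%.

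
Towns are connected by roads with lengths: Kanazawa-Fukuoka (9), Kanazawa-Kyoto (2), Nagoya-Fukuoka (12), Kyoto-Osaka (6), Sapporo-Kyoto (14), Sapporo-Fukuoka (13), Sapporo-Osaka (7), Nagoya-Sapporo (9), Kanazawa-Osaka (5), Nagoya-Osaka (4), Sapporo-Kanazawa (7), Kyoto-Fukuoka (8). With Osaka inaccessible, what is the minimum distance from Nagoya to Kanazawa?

16

Checking several routes:
Nagoya - Fukuoka - Kyoto - Kanazawa: 12 + 8 + 2 = 22
Nagoya - Sapporo - Kyoto - Kanazawa: 9 + 14 + 2 = 25
Nagoya - Fukuoka - Kanazawa: 12 + 9 = 21
Nagoya - Sapporo - Kanazawa: 9 + 7 = 16
Shortest: 16.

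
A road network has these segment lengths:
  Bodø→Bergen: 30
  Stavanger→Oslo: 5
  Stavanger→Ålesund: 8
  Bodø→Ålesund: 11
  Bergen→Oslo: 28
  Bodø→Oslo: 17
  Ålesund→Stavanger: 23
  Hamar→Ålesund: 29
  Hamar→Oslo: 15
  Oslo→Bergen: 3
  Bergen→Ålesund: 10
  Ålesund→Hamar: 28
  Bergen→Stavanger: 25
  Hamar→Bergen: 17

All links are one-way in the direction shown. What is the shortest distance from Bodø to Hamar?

39

Paths from Bodø to Hamar:
Bodø→Oslo→Bergen→Ålesund→Hamar: 17 + 3 + 10 + 28 = 58
Bodø→Bergen→Stavanger→Ålesund→Hamar: 30 + 25 + 8 + 28 = 91
Bodø→Bergen→Ålesund→Hamar: 30 + 10 + 28 = 68
Bodø→Ålesund→Hamar: 11 + 28 = 39
Bodø→Oslo→Bergen→Stavanger→Ålesund→Hamar: 17 + 3 + 25 + 8 + 28 = 81
The minimum is 39.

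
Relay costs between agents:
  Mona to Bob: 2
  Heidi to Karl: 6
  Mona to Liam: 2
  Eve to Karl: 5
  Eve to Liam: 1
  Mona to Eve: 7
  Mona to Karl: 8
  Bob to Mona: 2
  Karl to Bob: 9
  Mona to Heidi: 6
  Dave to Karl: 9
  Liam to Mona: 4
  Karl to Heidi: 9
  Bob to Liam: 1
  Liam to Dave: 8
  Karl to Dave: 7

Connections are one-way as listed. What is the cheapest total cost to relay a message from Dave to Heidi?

18

Routes from Dave to Heidi:
Dave - Karl - Heidi: 9 + 9 = 18
Dave - Karl - Bob - Mona - Heidi: 9 + 9 + 2 + 6 = 26
Dave - Karl - Bob - Liam - Mona - Heidi: 9 + 9 + 1 + 4 + 6 = 29
Best route has total 18.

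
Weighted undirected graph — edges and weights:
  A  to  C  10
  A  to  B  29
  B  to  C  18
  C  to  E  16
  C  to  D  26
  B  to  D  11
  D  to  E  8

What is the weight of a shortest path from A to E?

A few of the A→E routes:
A → C → E: 10 + 16 = 26
A → B → D → E: 29 + 11 + 8 = 48
A → C → D → E: 10 + 26 + 8 = 44
A → C → B → D → E: 10 + 18 + 11 + 8 = 47
Shortest: 26.

26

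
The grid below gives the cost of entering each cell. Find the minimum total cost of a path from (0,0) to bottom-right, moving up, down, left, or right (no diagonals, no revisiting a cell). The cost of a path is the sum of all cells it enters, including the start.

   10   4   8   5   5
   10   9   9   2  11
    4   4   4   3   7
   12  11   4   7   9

48

One optimal route is (0,0) → (0,1) → (0,2) → (0,3) → (1,3) → (2,3) → (2,4) → (3,4).
Its cost is 10 + 4 + 8 + 5 + 2 + 3 + 7 + 9 = 48.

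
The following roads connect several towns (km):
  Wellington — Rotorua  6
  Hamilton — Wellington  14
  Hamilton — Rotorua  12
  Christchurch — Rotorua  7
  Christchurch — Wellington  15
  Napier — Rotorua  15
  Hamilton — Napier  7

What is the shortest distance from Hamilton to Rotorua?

Comparing a few candidate routes:
Hamilton -> Wellington -> Rotorua: 14 + 6 = 20
Hamilton -> Rotorua: 12
Hamilton -> Napier -> Rotorua: 7 + 15 = 22
Shortest: 12 km.

12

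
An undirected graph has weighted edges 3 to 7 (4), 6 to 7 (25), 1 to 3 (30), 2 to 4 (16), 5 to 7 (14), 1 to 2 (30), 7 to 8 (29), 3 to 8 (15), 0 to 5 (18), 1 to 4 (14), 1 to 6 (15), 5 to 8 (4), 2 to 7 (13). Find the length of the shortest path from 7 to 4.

Comparing a few candidate routes:
7→2→4: 13 + 16 = 29
7→3→1→4: 4 + 30 + 14 = 48
7→6→1→4: 25 + 15 + 14 = 54
Shortest: 29.

29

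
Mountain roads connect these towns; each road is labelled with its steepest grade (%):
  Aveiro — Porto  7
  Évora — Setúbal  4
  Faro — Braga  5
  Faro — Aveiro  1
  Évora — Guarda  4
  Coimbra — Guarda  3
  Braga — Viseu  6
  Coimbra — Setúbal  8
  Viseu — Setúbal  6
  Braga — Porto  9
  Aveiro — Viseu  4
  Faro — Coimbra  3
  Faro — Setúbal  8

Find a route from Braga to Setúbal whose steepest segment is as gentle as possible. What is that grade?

A few of the Braga→Setúbal routes:
Braga→Faro→Coimbra→Guarda→Évora→Setúbal: max(5, 3, 3, 4, 4) = 5
Braga→Viseu→Aveiro→Faro→Coimbra→Guarda→Évora→Setúbal: max(6, 4, 1, 3, 3, 4, 4) = 6
Braga→Viseu→Setúbal: max(6, 6) = 6
Smallest bottleneck: 5%.

5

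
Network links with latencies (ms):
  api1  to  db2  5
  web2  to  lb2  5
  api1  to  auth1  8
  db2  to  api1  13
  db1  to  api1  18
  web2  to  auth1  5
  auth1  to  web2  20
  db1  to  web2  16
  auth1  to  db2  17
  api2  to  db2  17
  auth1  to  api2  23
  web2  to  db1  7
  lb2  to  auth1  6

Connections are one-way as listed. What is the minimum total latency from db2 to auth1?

Paths from db2 to auth1:
db2→api1→auth1: 13 + 8 = 21
Best route has total 21 ms.

21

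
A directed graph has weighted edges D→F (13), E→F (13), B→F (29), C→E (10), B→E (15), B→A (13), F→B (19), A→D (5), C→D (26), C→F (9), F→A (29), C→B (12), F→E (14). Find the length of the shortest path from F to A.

Candidate routes:
F → A: 29
F → B → A: 19 + 13 = 32
The minimum is 29.

29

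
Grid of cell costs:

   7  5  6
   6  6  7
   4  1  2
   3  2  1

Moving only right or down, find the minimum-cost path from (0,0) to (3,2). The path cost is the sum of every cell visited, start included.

Take (0,0) -> (1,0) -> (2,0) -> (2,1) -> (2,2) -> (3,2) for a total of 7 + 6 + 4 + 1 + 2 + 1 = 21.
For comparison, the top-then-right route costs 28.

21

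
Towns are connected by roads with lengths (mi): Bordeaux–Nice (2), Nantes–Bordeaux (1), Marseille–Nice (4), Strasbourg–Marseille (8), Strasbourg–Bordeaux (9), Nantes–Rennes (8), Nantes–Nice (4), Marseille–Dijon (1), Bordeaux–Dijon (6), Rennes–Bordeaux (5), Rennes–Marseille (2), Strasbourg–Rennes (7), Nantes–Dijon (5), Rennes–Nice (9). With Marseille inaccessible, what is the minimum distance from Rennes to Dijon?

11

Checking several routes:
Rennes→Bordeaux→Dijon: 5 + 6 = 11
Rennes→Bordeaux→Nantes→Dijon: 5 + 1 + 5 = 11
Rennes→Nantes→Dijon: 8 + 5 = 13
Rennes→Nantes→Bordeaux→Dijon: 8 + 1 + 6 = 15
Best route has total 11 mi.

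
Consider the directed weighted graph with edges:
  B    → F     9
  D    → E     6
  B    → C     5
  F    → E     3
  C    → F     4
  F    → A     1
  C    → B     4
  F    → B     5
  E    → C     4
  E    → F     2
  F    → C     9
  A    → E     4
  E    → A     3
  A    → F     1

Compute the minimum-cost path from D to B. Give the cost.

13

A few of the D→B routes:
D - E - A - F - B: 6 + 3 + 1 + 5 = 15
D - E - F - B: 6 + 2 + 5 = 13
D - E - C - B: 6 + 4 + 4 = 14
Best route has total 13.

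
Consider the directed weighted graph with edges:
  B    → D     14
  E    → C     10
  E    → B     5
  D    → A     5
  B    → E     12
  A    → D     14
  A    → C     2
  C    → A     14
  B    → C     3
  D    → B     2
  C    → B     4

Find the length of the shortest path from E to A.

22

Paths from E to A:
E -> C -> B -> D -> A: 10 + 4 + 14 + 5 = 33
E -> B -> C -> A: 5 + 3 + 14 = 22
E -> C -> A: 10 + 14 = 24
E -> B -> D -> A: 5 + 14 + 5 = 24
Shortest: 22.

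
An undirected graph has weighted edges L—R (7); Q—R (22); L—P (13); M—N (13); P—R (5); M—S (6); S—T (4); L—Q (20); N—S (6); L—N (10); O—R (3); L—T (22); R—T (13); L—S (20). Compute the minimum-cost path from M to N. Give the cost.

12

Checking several routes:
M - S - N: 6 + 6 = 12
M - S - T - L - N: 6 + 4 + 22 + 10 = 42
M - N: 13
M - S - T - R - L - N: 6 + 4 + 13 + 7 + 10 = 40
M - S - T - R - P - L - N: 6 + 4 + 13 + 5 + 13 + 10 = 51
M - S - L - N: 6 + 20 + 10 = 36
The minimum is 12.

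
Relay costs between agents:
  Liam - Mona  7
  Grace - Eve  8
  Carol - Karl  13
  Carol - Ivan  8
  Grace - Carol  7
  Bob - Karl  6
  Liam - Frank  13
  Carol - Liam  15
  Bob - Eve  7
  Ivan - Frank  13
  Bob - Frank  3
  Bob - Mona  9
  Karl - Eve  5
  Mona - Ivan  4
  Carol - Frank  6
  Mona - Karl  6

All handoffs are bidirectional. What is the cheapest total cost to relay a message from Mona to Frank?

A few of the Mona→Frank routes:
Mona - Ivan - Frank: 4 + 13 = 17
Mona - Ivan - Carol - Frank: 4 + 8 + 6 = 18
Mona - Bob - Frank: 9 + 3 = 12
Mona - Liam - Frank: 7 + 13 = 20
Mona - Karl - Eve - Bob - Frank: 6 + 5 + 7 + 3 = 21
Mona - Karl - Bob - Frank: 6 + 6 + 3 = 15
Shortest: 12.

12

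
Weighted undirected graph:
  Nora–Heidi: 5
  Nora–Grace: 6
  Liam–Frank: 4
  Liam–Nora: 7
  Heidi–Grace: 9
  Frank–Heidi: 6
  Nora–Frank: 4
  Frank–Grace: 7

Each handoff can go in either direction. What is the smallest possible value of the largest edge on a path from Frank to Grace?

6

Checking several routes:
Frank→Nora→Grace: max(4, 6) = 6
Frank→Grace: max(7) = 7
Frank→Liam→Nora→Grace: max(4, 7, 6) = 7
Frank→Heidi→Nora→Grace: max(6, 5, 6) = 6
Best route has worst link 6.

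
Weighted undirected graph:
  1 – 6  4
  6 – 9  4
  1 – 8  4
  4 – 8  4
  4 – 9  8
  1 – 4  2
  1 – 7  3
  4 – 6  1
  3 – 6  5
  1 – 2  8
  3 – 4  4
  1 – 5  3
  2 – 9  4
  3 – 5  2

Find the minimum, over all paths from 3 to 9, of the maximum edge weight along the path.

4

A few of the 3→9 routes:
3→4→6→9: max(4, 1, 4) = 4
3→5→1→8→4→6→9: max(2, 3, 4, 4, 1, 4) = 4
3→5→1→4→6→9: max(2, 3, 2, 1, 4) = 4
3→5→1→6→9: max(2, 3, 4, 4) = 4
Smallest bottleneck: 4.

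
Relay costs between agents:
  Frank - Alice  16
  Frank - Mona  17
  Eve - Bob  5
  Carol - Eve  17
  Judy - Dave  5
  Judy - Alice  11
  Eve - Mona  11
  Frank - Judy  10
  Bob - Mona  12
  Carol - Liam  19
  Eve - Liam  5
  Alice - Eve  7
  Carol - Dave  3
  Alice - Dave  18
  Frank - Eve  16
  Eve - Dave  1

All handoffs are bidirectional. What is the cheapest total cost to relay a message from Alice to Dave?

8

A few of the Alice→Dave routes:
Alice → Eve → Dave: 7 + 1 = 8
Alice → Judy → Dave: 11 + 5 = 16
Alice → Eve → Carol → Dave: 7 + 17 + 3 = 27
Alice → Frank → Eve → Dave: 16 + 16 + 1 = 33
Alice → Frank → Judy → Dave: 16 + 10 + 5 = 31
Alice → Dave: 18
The minimum is 8.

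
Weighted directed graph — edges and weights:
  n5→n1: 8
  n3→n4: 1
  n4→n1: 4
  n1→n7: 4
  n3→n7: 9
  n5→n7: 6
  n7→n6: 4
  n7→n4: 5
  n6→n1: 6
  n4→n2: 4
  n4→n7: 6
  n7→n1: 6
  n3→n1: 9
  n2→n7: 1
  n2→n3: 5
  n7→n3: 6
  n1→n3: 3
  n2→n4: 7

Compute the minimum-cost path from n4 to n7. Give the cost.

Checking several routes:
n4 → n2 → n7: 4 + 1 = 5
n4 → n1 → n7: 4 + 4 = 8
n4 → n7: 6
Shortest: 5.

5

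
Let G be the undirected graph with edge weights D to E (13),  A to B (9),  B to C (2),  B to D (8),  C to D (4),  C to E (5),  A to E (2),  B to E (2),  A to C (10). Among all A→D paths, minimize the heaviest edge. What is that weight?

Some routes from A to D:
A - E - C - D: max(2, 5, 4) = 5
A - E - B - C - D: max(2, 2, 2, 4) = 4
A - E - C - B - D: max(2, 5, 2, 8) = 8
A - E - B - D: max(2, 2, 8) = 8
The minimum achievable maximum is 4.

4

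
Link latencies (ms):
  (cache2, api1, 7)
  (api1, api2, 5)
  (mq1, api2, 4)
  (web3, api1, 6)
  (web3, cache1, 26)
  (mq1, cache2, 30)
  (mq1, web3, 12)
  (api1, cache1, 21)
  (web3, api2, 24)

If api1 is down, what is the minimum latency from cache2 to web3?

42

Candidate routes:
cache2 → mq1 → api2 → web3: 30 + 4 + 24 = 58
cache2 → mq1 → web3: 30 + 12 = 42
The minimum is 42 ms.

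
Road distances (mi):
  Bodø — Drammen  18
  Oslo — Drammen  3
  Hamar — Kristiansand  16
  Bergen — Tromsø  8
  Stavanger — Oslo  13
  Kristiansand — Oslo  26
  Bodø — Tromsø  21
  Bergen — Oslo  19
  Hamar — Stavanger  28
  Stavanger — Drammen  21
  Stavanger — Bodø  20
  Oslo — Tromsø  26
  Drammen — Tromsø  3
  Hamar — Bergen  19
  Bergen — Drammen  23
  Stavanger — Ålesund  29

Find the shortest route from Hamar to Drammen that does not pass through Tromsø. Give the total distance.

41

A few of the Hamar→Drammen routes:
Hamar -> Bergen -> Oslo -> Drammen: 19 + 19 + 3 = 41
Hamar -> Stavanger -> Oslo -> Drammen: 28 + 13 + 3 = 44
Hamar -> Bergen -> Drammen: 19 + 23 = 42
The minimum is 41 mi.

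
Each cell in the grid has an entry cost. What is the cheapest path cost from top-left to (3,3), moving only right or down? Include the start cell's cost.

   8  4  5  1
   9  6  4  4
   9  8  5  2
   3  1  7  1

25

One optimal route is (0,0) → (0,1) → (0,2) → (0,3) → (1,3) → (2,3) → (3,3).
Its cost is 8 + 4 + 5 + 1 + 4 + 2 + 1 = 25.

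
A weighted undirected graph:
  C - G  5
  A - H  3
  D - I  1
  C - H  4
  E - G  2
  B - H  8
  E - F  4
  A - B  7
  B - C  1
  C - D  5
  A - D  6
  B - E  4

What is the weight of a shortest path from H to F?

13

Some routes from H to F:
H - C - B - E - F: 4 + 1 + 4 + 4 = 13
H - B - E - F: 8 + 4 + 4 = 16
H - C - G - E - F: 4 + 5 + 2 + 4 = 15
Best route has total 13.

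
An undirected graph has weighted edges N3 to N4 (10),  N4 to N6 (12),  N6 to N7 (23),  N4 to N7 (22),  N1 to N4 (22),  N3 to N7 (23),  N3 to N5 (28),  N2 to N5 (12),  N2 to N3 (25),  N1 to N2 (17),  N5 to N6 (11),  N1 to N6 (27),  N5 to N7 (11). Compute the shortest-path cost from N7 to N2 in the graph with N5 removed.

Comparing a few candidate routes:
N7→N4→N1→N2: 22 + 22 + 17 = 61
N7→N4→N3→N2: 22 + 10 + 25 = 57
N7→N6→N1→N2: 23 + 27 + 17 = 67
N7→N3→N2: 23 + 25 = 48
N7→N6→N4→N3→N2: 23 + 12 + 10 + 25 = 70
Shortest: 48.

48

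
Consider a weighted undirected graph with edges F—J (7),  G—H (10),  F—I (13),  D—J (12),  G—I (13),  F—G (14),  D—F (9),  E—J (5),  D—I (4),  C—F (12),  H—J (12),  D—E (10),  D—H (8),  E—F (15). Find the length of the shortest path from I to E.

Comparing a few candidate routes:
I - D - F - J - E: 4 + 9 + 7 + 5 = 25
I - F - J - E: 13 + 7 + 5 = 25
I - D - J - E: 4 + 12 + 5 = 21
I - D - F - E: 4 + 9 + 15 = 28
I - D - E: 4 + 10 = 14
I - F - E: 13 + 15 = 28
The minimum is 14.

14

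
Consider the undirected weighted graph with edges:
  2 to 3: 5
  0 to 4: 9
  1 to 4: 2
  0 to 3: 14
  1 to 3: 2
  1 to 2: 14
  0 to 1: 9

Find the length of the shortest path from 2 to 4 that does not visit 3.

Candidate routes:
2 - 1 - 4: 14 + 2 = 16
2 - 1 - 0 - 4: 14 + 9 + 9 = 32
Shortest: 16.

16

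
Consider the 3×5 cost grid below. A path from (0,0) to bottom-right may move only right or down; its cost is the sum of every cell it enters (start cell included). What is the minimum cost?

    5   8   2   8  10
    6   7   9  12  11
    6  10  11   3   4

42

Path [0,0] [0,1] [0,2] [0,3] [1,3] [2,3] [2,4]: 5 + 8 + 2 + 8 + 12 + 3 + 4 = 42.
For comparison, the top-then-right route costs 48.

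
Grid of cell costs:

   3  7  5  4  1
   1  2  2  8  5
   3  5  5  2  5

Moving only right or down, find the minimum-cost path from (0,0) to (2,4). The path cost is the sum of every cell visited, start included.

Path r0c0 r1c0 r1c1 r1c2 r2c2 r2c3 r2c4: 3 + 1 + 2 + 2 + 5 + 2 + 5 = 20.

20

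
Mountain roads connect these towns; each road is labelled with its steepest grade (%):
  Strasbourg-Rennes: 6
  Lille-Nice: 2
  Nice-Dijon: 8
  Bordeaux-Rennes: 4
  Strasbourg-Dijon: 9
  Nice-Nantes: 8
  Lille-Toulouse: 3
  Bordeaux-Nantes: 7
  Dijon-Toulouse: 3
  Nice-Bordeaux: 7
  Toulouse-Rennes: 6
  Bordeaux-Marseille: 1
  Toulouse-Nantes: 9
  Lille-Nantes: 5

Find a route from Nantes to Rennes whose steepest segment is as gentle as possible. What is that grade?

6

Comparing a few candidate routes:
Nantes-Lille-Toulouse-Rennes: max(5, 3, 6) = 6
Nantes-Bordeaux-Rennes: max(7, 4) = 7
Nantes-Lille-Nice-Bordeaux-Rennes: max(5, 2, 7, 4) = 7
Nantes-Bordeaux-Nice-Lille-Toulouse-Rennes: max(7, 7, 2, 3, 6) = 7
The minimum achievable maximum is 6%.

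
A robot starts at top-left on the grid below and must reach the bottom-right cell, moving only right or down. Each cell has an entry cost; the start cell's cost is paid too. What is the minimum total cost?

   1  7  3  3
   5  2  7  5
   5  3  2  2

15

Take [0,0]→[1,0]→[1,1]→[2,1]→[2,2]→[2,3] for a total of 1 + 5 + 2 + 3 + 2 + 2 = 15.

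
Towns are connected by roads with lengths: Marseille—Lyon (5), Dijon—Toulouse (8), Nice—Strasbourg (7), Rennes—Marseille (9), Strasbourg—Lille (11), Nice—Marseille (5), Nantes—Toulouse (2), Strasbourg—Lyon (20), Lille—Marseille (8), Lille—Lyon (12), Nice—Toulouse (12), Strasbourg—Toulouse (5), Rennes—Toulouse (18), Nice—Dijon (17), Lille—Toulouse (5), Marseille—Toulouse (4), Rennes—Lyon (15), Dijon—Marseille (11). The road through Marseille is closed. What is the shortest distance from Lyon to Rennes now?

A few of the Lyon→Rennes routes:
Lyon - Strasbourg - Toulouse - Rennes: 20 + 5 + 18 = 43
Lyon - Lille - Toulouse - Rennes: 12 + 5 + 18 = 35
Lyon - Rennes: 15
The minimum is 15.

15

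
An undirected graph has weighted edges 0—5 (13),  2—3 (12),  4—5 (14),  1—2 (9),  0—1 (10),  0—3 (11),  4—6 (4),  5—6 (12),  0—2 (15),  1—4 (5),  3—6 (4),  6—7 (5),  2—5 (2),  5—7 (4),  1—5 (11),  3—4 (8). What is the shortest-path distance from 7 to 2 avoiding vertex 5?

Checking several routes:
7 -> 6 -> 4 -> 1 -> 0 -> 2: 5 + 4 + 5 + 10 + 15 = 39
7 -> 6 -> 3 -> 4 -> 1 -> 2: 5 + 4 + 8 + 5 + 9 = 31
7 -> 6 -> 4 -> 1 -> 2: 5 + 4 + 5 + 9 = 23
7 -> 6 -> 3 -> 2: 5 + 4 + 12 = 21
7 -> 6 -> 4 -> 3 -> 2: 5 + 4 + 8 + 12 = 29
7 -> 6 -> 3 -> 0 -> 2: 5 + 4 + 11 + 15 = 35
The minimum is 21.

21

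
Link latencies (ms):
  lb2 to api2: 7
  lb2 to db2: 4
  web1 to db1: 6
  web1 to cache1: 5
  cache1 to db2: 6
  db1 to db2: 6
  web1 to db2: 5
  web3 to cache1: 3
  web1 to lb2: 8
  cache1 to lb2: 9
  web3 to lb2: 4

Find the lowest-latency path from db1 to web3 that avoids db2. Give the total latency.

Candidate routes:
db1 -> web1 -> lb2 -> cache1 -> web3: 6 + 8 + 9 + 3 = 26
db1 -> web1 -> cache1 -> lb2 -> web3: 6 + 5 + 9 + 4 = 24
db1 -> web1 -> cache1 -> web3: 6 + 5 + 3 = 14
db1 -> web1 -> lb2 -> web3: 6 + 8 + 4 = 18
The minimum is 14 ms.

14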